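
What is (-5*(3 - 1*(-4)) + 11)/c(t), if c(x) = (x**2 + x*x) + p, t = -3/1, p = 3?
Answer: -8/7 ≈ -1.1429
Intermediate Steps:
t = -3 (t = -3*1 = -3)
c(x) = 3 + 2*x**2 (c(x) = (x**2 + x*x) + 3 = (x**2 + x**2) + 3 = 2*x**2 + 3 = 3 + 2*x**2)
(-5*(3 - 1*(-4)) + 11)/c(t) = (-5*(3 - 1*(-4)) + 11)/(3 + 2*(-3)**2) = (-5*(3 + 4) + 11)/(3 + 2*9) = (-5*7 + 11)/(3 + 18) = (-35 + 11)/21 = (1/21)*(-24) = -8/7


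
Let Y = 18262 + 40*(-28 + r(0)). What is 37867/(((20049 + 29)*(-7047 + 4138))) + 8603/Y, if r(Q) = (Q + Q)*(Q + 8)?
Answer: 125456365448/250302778521 ≈ 0.50122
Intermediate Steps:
r(Q) = 2*Q*(8 + Q) (r(Q) = (2*Q)*(8 + Q) = 2*Q*(8 + Q))
Y = 17142 (Y = 18262 + 40*(-28 + 2*0*(8 + 0)) = 18262 + 40*(-28 + 2*0*8) = 18262 + 40*(-28 + 0) = 18262 + 40*(-28) = 18262 - 1120 = 17142)
37867/(((20049 + 29)*(-7047 + 4138))) + 8603/Y = 37867/(((20049 + 29)*(-7047 + 4138))) + 8603/17142 = 37867/((20078*(-2909))) + 8603*(1/17142) = 37867/(-58406902) + 8603/17142 = 37867*(-1/58406902) + 8603/17142 = -37867/58406902 + 8603/17142 = 125456365448/250302778521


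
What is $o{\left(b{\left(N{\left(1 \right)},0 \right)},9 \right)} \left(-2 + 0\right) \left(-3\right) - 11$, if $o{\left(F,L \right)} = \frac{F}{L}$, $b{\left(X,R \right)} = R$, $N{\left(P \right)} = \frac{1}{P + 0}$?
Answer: $-11$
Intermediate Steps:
$N{\left(P \right)} = \frac{1}{P}$
$o{\left(b{\left(N{\left(1 \right)},0 \right)},9 \right)} \left(-2 + 0\right) \left(-3\right) - 11 = \frac{0}{9} \left(-2 + 0\right) \left(-3\right) - 11 = 0 \cdot \frac{1}{9} \left(\left(-2\right) \left(-3\right)\right) - 11 = 0 \cdot 6 - 11 = 0 - 11 = -11$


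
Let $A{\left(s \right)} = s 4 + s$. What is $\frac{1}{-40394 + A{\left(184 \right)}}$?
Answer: $- \frac{1}{39474} \approx -2.5333 \cdot 10^{-5}$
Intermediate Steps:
$A{\left(s \right)} = 5 s$ ($A{\left(s \right)} = 4 s + s = 5 s$)
$\frac{1}{-40394 + A{\left(184 \right)}} = \frac{1}{-40394 + 5 \cdot 184} = \frac{1}{-40394 + 920} = \frac{1}{-39474} = - \frac{1}{39474}$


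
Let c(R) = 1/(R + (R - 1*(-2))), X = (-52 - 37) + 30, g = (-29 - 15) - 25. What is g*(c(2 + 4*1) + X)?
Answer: 56925/14 ≈ 4066.1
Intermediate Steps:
g = -69 (g = -44 - 25 = -69)
X = -59 (X = -89 + 30 = -59)
c(R) = 1/(2 + 2*R) (c(R) = 1/(R + (R + 2)) = 1/(R + (2 + R)) = 1/(2 + 2*R))
g*(c(2 + 4*1) + X) = -69*(1/(2*(1 + (2 + 4*1))) - 59) = -69*(1/(2*(1 + (2 + 4))) - 59) = -69*(1/(2*(1 + 6)) - 59) = -69*((1/2)/7 - 59) = -69*((1/2)*(1/7) - 59) = -69*(1/14 - 59) = -69*(-825/14) = 56925/14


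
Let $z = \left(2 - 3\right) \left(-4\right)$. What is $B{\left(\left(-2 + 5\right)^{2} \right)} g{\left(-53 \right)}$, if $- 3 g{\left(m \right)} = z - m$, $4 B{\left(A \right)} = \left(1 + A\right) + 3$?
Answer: $- \frac{247}{4} \approx -61.75$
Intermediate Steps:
$z = 4$ ($z = \left(-1\right) \left(-4\right) = 4$)
$B{\left(A \right)} = 1 + \frac{A}{4}$ ($B{\left(A \right)} = \frac{\left(1 + A\right) + 3}{4} = \frac{4 + A}{4} = 1 + \frac{A}{4}$)
$g{\left(m \right)} = - \frac{4}{3} + \frac{m}{3}$ ($g{\left(m \right)} = - \frac{4 - m}{3} = - \frac{4}{3} + \frac{m}{3}$)
$B{\left(\left(-2 + 5\right)^{2} \right)} g{\left(-53 \right)} = \left(1 + \frac{\left(-2 + 5\right)^{2}}{4}\right) \left(- \frac{4}{3} + \frac{1}{3} \left(-53\right)\right) = \left(1 + \frac{3^{2}}{4}\right) \left(- \frac{4}{3} - \frac{53}{3}\right) = \left(1 + \frac{1}{4} \cdot 9\right) \left(-19\right) = \left(1 + \frac{9}{4}\right) \left(-19\right) = \frac{13}{4} \left(-19\right) = - \frac{247}{4}$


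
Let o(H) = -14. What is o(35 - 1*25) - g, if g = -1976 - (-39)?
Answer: 1923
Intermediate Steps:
g = -1937 (g = -1976 - 1*(-39) = -1976 + 39 = -1937)
o(35 - 1*25) - g = -14 - 1*(-1937) = -14 + 1937 = 1923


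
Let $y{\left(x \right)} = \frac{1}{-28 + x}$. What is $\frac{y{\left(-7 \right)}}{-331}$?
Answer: $\frac{1}{11585} \approx 8.6318 \cdot 10^{-5}$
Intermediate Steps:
$\frac{y{\left(-7 \right)}}{-331} = \frac{1}{\left(-28 - 7\right) \left(-331\right)} = \frac{1}{-35} \left(- \frac{1}{331}\right) = \left(- \frac{1}{35}\right) \left(- \frac{1}{331}\right) = \frac{1}{11585}$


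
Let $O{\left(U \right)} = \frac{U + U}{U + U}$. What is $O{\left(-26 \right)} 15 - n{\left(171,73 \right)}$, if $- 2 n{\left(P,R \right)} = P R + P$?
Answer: $6342$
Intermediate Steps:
$O{\left(U \right)} = 1$ ($O{\left(U \right)} = \frac{2 U}{2 U} = 2 U \frac{1}{2 U} = 1$)
$n{\left(P,R \right)} = - \frac{P}{2} - \frac{P R}{2}$ ($n{\left(P,R \right)} = - \frac{P R + P}{2} = - \frac{P + P R}{2} = - \frac{P}{2} - \frac{P R}{2}$)
$O{\left(-26 \right)} 15 - n{\left(171,73 \right)} = 1 \cdot 15 - \left(- \frac{1}{2}\right) 171 \left(1 + 73\right) = 15 - \left(- \frac{1}{2}\right) 171 \cdot 74 = 15 - -6327 = 15 + 6327 = 6342$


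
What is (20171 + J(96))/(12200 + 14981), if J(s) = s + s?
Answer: 2909/3883 ≈ 0.74916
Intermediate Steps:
J(s) = 2*s
(20171 + J(96))/(12200 + 14981) = (20171 + 2*96)/(12200 + 14981) = (20171 + 192)/27181 = 20363*(1/27181) = 2909/3883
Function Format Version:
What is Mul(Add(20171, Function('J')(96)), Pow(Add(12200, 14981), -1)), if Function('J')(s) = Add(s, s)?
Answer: Rational(2909, 3883) ≈ 0.74916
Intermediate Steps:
Function('J')(s) = Mul(2, s)
Mul(Add(20171, Function('J')(96)), Pow(Add(12200, 14981), -1)) = Mul(Add(20171, Mul(2, 96)), Pow(Add(12200, 14981), -1)) = Mul(Add(20171, 192), Pow(27181, -1)) = Mul(20363, Rational(1, 27181)) = Rational(2909, 3883)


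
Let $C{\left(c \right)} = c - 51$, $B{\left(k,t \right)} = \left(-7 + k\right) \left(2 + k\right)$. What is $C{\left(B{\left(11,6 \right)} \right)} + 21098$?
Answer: $21099$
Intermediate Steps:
$C{\left(c \right)} = -51 + c$ ($C{\left(c \right)} = c - 51 = -51 + c$)
$C{\left(B{\left(11,6 \right)} \right)} + 21098 = \left(-51 - \left(69 - 121\right)\right) + 21098 = \left(-51 - -52\right) + 21098 = \left(-51 + 52\right) + 21098 = 1 + 21098 = 21099$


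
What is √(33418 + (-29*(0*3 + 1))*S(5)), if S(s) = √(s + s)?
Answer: √(33418 - 29*√10) ≈ 182.55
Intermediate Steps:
S(s) = √2*√s (S(s) = √(2*s) = √2*√s)
√(33418 + (-29*(0*3 + 1))*S(5)) = √(33418 + (-29*(0*3 + 1))*(√2*√5)) = √(33418 + (-29*(0 + 1))*√10) = √(33418 + (-29*1)*√10) = √(33418 - 29*√10)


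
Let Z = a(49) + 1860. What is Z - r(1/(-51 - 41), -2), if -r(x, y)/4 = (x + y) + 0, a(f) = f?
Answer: 43722/23 ≈ 1901.0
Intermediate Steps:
r(x, y) = -4*x - 4*y (r(x, y) = -4*((x + y) + 0) = -4*(x + y) = -4*x - 4*y)
Z = 1909 (Z = 49 + 1860 = 1909)
Z - r(1/(-51 - 41), -2) = 1909 - (-4/(-51 - 41) - 4*(-2)) = 1909 - (-4/(-92) + 8) = 1909 - (-4*(-1/92) + 8) = 1909 - (1/23 + 8) = 1909 - 1*185/23 = 1909 - 185/23 = 43722/23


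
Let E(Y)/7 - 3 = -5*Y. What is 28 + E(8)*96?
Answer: -24836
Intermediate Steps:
E(Y) = 21 - 35*Y (E(Y) = 21 + 7*(-5*Y) = 21 - 35*Y)
28 + E(8)*96 = 28 + (21 - 35*8)*96 = 28 + (21 - 280)*96 = 28 - 259*96 = 28 - 24864 = -24836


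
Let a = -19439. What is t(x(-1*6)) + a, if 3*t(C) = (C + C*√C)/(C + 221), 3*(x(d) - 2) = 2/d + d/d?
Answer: -117158833/6027 + 40*√5/18081 ≈ -19439.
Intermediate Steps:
x(d) = 7/3 + 2/(3*d) (x(d) = 2 + (2/d + d/d)/3 = 2 + (2/d + 1)/3 = 2 + (1 + 2/d)/3 = 2 + (⅓ + 2/(3*d)) = 7/3 + 2/(3*d))
t(C) = (C + C^(3/2))/(3*(221 + C)) (t(C) = ((C + C*√C)/(C + 221))/3 = ((C + C^(3/2))/(221 + C))/3 = (C + C^(3/2))/(3*(221 + C)))
t(x(-1*6)) + a = ((2 + 7*(-1*6))/(3*((-1*6))) + ((2 + 7*(-1*6))/(3*((-1*6))))^(3/2))/(3*(221 + (2 + 7*(-1*6))/(3*((-1*6))))) - 19439 = ((⅓)*(2 + 7*(-6))/(-6) + ((⅓)*(2 + 7*(-6))/(-6))^(3/2))/(3*(221 + (⅓)*(2 + 7*(-6))/(-6))) - 19439 = ((⅓)*(-⅙)*(2 - 42) + ((⅓)*(-⅙)*(2 - 42))^(3/2))/(3*(221 + (⅓)*(-⅙)*(2 - 42))) - 19439 = ((⅓)*(-⅙)*(-40) + ((⅓)*(-⅙)*(-40))^(3/2))/(3*(221 + (⅓)*(-⅙)*(-40))) - 19439 = (20/9 + (20/9)^(3/2))/(3*(221 + 20/9)) - 19439 = (20/9 + 40*√5/27)/(3*(2009/9)) - 19439 = (⅓)*(9/2009)*(20/9 + 40*√5/27) - 19439 = (20/6027 + 40*√5/18081) - 19439 = -117158833/6027 + 40*√5/18081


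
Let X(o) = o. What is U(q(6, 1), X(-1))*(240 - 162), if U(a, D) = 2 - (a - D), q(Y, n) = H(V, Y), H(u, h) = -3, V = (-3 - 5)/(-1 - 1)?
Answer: 312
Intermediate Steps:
V = 4 (V = -8/(-2) = -8*(-½) = 4)
q(Y, n) = -3
U(a, D) = 2 + D - a (U(a, D) = 2 + (D - a) = 2 + D - a)
U(q(6, 1), X(-1))*(240 - 162) = (2 - 1 - 1*(-3))*(240 - 162) = (2 - 1 + 3)*78 = 4*78 = 312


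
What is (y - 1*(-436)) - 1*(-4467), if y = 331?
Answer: 5234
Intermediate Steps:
(y - 1*(-436)) - 1*(-4467) = (331 - 1*(-436)) - 1*(-4467) = (331 + 436) + 4467 = 767 + 4467 = 5234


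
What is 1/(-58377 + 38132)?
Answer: -1/20245 ≈ -4.9395e-5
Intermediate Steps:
1/(-58377 + 38132) = 1/(-20245) = -1/20245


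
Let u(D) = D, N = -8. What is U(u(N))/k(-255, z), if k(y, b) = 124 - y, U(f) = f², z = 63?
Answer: 64/379 ≈ 0.16887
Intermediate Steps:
U(u(N))/k(-255, z) = (-8)²/(124 - 1*(-255)) = 64/(124 + 255) = 64/379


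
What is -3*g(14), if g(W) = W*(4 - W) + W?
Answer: 378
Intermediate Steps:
g(W) = W + W*(4 - W)
-3*g(14) = -42*(5 - 1*14) = -42*(5 - 14) = -42*(-9) = -3*(-126) = 378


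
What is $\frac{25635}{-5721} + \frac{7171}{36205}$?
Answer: $- \frac{295696628}{69042935} \approx -4.2828$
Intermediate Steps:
$\frac{25635}{-5721} + \frac{7171}{36205} = 25635 \left(- \frac{1}{5721}\right) + 7171 \cdot \frac{1}{36205} = - \frac{8545}{1907} + \frac{7171}{36205} = - \frac{295696628}{69042935}$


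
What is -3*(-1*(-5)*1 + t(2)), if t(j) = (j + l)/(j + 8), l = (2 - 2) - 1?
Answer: -153/10 ≈ -15.300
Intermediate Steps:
l = -1 (l = 0 - 1 = -1)
t(j) = (-1 + j)/(8 + j) (t(j) = (j - 1)/(j + 8) = (-1 + j)/(8 + j))
-3*(-1*(-5)*1 + t(2)) = -3*(-1*(-5)*1 + (-1 + 2)/(8 + 2)) = -3*(5*1 + 1/10) = -3*(5 + (1/10)*1) = -3*(5 + 1/10) = -3*51/10 = -153/10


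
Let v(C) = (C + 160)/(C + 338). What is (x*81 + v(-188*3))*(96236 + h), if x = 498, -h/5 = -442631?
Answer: 10527118696836/113 ≈ 9.3160e+10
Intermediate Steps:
h = 2213155 (h = -5*(-442631) = 2213155)
v(C) = (160 + C)/(338 + C)
(x*81 + v(-188*3))*(96236 + h) = (498*81 + (160 - 188*3)/(338 - 188*3))*(96236 + 2213155) = (40338 + (160 - 564)/(338 - 564))*2309391 = (40338 - 404/(-226))*2309391 = (40338 - 1/226*(-404))*2309391 = (40338 + 202/113)*2309391 = (4558396/113)*2309391 = 10527118696836/113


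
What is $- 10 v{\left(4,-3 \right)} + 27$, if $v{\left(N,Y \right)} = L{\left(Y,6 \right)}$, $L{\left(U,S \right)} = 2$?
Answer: $7$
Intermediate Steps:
$v{\left(N,Y \right)} = 2$
$- 10 v{\left(4,-3 \right)} + 27 = \left(-10\right) 2 + 27 = -20 + 27 = 7$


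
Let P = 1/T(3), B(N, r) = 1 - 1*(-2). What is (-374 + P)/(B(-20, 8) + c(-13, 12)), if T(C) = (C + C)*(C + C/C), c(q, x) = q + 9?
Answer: 8975/24 ≈ 373.96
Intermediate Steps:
B(N, r) = 3 (B(N, r) = 1 + 2 = 3)
c(q, x) = 9 + q
T(C) = 2*C*(1 + C) (T(C) = (2*C)*(C + 1) = (2*C)*(1 + C) = 2*C*(1 + C))
P = 1/24 (P = 1/(2*3*(1 + 3)) = 1/(2*3*4) = 1/24 ≈ 0.041667)
(-374 + P)/(B(-20, 8) + c(-13, 12)) = (-374 + 1/24)/(3 + (9 - 13)) = -8975/(24*(3 - 4)) = -8975/24/(-1) = -8975/24*(-1) = 8975/24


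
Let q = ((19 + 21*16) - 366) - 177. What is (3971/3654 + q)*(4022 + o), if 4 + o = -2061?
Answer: -1336593817/3654 ≈ -3.6579e+5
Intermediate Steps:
o = -2065 (o = -4 - 2061 = -2065)
q = -188 (q = ((19 + 336) - 366) - 177 = (355 - 366) - 177 = -11 - 177 = -188)
(3971/3654 + q)*(4022 + o) = (3971/3654 - 188)*(4022 - 2065) = (3971*(1/3654) - 188)*1957 = (3971/3654 - 188)*1957 = -682981/3654*1957 = -1336593817/3654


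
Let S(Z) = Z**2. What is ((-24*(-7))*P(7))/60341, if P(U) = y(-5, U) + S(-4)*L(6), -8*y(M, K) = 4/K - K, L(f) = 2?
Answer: 5511/60341 ≈ 0.091331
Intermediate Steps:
y(M, K) = -1/(2*K) + K/8 (y(M, K) = -(4/K - K)/8 = -(-K + 4/K)/8 = -1/(2*K) + K/8)
P(U) = 32 + (-4 + U**2)/(8*U) (P(U) = (-4 + U**2)/(8*U) + (-4)**2*2 = (-4 + U**2)/(8*U) + 16*2 = (-4 + U**2)/(8*U) + 32 = 32 + (-4 + U**2)/(8*U))
((-24*(-7))*P(7))/60341 = ((-24*(-7))*(32 - 1/2/7 + (1/8)*7))/60341 = (168*(32 - 1/2*1/7 + 7/8))*(1/60341) = (168*(32 - 1/14 + 7/8))*(1/60341) = (168*(1837/56))*(1/60341) = 5511*(1/60341) = 5511/60341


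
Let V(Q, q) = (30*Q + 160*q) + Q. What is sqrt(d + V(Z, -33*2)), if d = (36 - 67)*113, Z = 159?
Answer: I*sqrt(9134) ≈ 95.572*I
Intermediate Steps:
V(Q, q) = 31*Q + 160*q
d = -3503 (d = -31*113 = -3503)
sqrt(d + V(Z, -33*2)) = sqrt(-3503 + (31*159 + 160*(-33*2))) = sqrt(-3503 + (4929 + 160*(-66))) = sqrt(-3503 + (4929 - 10560)) = sqrt(-3503 - 5631) = sqrt(-9134) = I*sqrt(9134)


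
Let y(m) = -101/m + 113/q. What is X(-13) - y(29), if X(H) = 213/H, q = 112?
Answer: -587369/42224 ≈ -13.911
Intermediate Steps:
y(m) = 113/112 - 101/m (y(m) = -101/m + 113/112 = 113/112 - 101/m)
X(-13) - y(29) = 213/(-13) - (113/112 - 101/29) = 213*(-1/13) - (113/112 - 101*1/29) = -213/13 - (113/112 - 101/29) = -213/13 - 1*(-8035/3248) = -213/13 + 8035/3248 = -587369/42224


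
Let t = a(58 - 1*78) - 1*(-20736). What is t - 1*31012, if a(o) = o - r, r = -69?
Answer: -10227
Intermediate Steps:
a(o) = 69 + o (a(o) = o - 1*(-69) = o + 69 = 69 + o)
t = 20785 (t = (69 + (58 - 1*78)) - 1*(-20736) = (69 + (58 - 78)) + 20736 = (69 - 20) + 20736 = 49 + 20736 = 20785)
t - 1*31012 = 20785 - 1*31012 = 20785 - 31012 = -10227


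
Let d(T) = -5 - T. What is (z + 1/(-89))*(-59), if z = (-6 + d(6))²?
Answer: -1517480/89 ≈ -17050.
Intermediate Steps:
z = 289 (z = (-6 + (-5 - 1*6))² = (-6 + (-5 - 6))² = (-6 - 11)² = (-17)² = 289)
(z + 1/(-89))*(-59) = (289 + 1/(-89))*(-59) = (289 - 1/89)*(-59) = (25720/89)*(-59) = -1517480/89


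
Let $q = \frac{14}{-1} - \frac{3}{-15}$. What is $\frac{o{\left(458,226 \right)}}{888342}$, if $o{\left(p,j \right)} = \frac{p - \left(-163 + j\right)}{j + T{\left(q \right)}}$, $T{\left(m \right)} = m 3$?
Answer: $\frac{1975}{819939666} \approx 2.4087 \cdot 10^{-6}$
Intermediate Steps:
$q = - \frac{69}{5}$ ($q = 14 \left(-1\right) - - \frac{1}{5} = -14 + \frac{1}{5} = - \frac{69}{5} \approx -13.8$)
$T{\left(m \right)} = 3 m$
$o{\left(p,j \right)} = \frac{163 + p - j}{- \frac{207}{5} + j}$ ($o{\left(p,j \right)} = \frac{p - \left(-163 + j\right)}{j + 3 \left(- \frac{69}{5}\right)} = \frac{163 + p - j}{j - \frac{207}{5}} = \frac{163 + p - j}{- \frac{207}{5} + j}$)
$\frac{o{\left(458,226 \right)}}{888342} = \frac{5 \frac{1}{-207 + 5 \cdot 226} \left(163 + 458 - 226\right)}{888342} = \frac{5 \left(163 + 458 - 226\right)}{-207 + 1130} \cdot \frac{1}{888342} = 5 \cdot \frac{1}{923} \cdot 395 \cdot \frac{1}{888342} = \frac{1975}{923} \cdot \frac{1}{888342} = \frac{1975}{819939666}$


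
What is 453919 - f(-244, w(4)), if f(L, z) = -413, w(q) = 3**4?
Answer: 454332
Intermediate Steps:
w(q) = 81
453919 - f(-244, w(4)) = 453919 - 1*(-413) = 453919 + 413 = 454332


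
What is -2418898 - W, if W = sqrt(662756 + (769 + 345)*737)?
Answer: -2418898 - sqrt(1483774) ≈ -2.4201e+6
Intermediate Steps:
W = sqrt(1483774) (W = sqrt(662756 + 1114*737) = sqrt(662756 + 821018) = sqrt(1483774) ≈ 1218.1)
-2418898 - W = -2418898 - sqrt(1483774)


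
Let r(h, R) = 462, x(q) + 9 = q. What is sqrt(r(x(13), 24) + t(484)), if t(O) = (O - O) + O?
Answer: sqrt(946) ≈ 30.757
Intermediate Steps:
x(q) = -9 + q
t(O) = O (t(O) = 0 + O = O)
sqrt(r(x(13), 24) + t(484)) = sqrt(462 + 484) = sqrt(946)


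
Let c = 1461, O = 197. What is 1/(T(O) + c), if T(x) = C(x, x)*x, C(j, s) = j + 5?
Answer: 1/41255 ≈ 2.4239e-5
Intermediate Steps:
C(j, s) = 5 + j
T(x) = x*(5 + x) (T(x) = (5 + x)*x = x*(5 + x))
1/(T(O) + c) = 1/(197*(5 + 197) + 1461) = 1/(197*202 + 1461) = 1/(39794 + 1461) = 1/41255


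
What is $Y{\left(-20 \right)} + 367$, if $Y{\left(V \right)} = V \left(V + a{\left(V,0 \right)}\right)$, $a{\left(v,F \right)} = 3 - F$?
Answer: $707$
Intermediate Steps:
$Y{\left(V \right)} = V \left(3 + V\right)$ ($Y{\left(V \right)} = V \left(V + \left(3 - 0\right)\right) = V \left(V + \left(3 + 0\right)\right) = V \left(V + 3\right) = V \left(3 + V\right)$)
$Y{\left(-20 \right)} + 367 = - 20 \left(3 - 20\right) + 367 = \left(-20\right) \left(-17\right) + 367 = 340 + 367 = 707$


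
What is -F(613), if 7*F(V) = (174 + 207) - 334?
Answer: -47/7 ≈ -6.7143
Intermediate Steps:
F(V) = 47/7 (F(V) = ((174 + 207) - 334)/7 = (381 - 334)/7 = (⅐)*47 = 47/7)
-F(613) = -1*47/7 = -47/7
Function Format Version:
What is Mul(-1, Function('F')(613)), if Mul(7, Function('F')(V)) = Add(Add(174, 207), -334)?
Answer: Rational(-47, 7) ≈ -6.7143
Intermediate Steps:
Function('F')(V) = Rational(47, 7) (Function('F')(V) = Mul(Rational(1, 7), Add(Add(174, 207), -334)) = Mul(Rational(1, 7), Add(381, -334)) = Mul(Rational(1, 7), 47) = Rational(47, 7))
Mul(-1, Function('F')(613)) = Mul(-1, Rational(47, 7)) = Rational(-47, 7)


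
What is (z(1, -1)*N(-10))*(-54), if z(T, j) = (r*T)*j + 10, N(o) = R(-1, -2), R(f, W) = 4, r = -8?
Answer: -3888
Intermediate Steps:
N(o) = 4
z(T, j) = 10 - 8*T*j (z(T, j) = (-8*T)*j + 10 = -8*T*j + 10 = 10 - 8*T*j)
(z(1, -1)*N(-10))*(-54) = ((10 - 8*1*(-1))*4)*(-54) = ((10 + 8)*4)*(-54) = (18*4)*(-54) = 72*(-54) = -3888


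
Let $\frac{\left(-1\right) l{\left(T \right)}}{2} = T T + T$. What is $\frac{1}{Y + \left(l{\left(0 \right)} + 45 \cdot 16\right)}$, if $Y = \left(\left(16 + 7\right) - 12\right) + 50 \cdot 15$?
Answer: $\frac{1}{1481} \approx 0.00067522$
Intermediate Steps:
$l{\left(T \right)} = - 2 T - 2 T^{2}$ ($l{\left(T \right)} = - 2 \left(T T + T\right) = - 2 \left(T^{2} + T\right) = - 2 \left(T + T^{2}\right) = - 2 T - 2 T^{2}$)
$Y = 761$ ($Y = \left(23 - 12\right) + 750 = 11 + 750 = 761$)
$\frac{1}{Y + \left(l{\left(0 \right)} + 45 \cdot 16\right)} = \frac{1}{761 + \left(\left(-2\right) 0 \left(1 + 0\right) + 45 \cdot 16\right)} = \frac{1}{761 + \left(\left(-2\right) 0 \cdot 1 + 720\right)} = \frac{1}{761 + \left(0 + 720\right)} = \frac{1}{761 + 720} = \frac{1}{1481}$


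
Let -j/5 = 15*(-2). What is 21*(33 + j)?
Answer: 3843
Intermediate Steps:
j = 150 (j = -75*(-2) = -5*(-30) = 150)
21*(33 + j) = 21*(33 + 150) = 21*183 = 3843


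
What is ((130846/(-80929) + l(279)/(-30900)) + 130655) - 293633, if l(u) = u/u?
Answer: -407564121988129/2500706100 ≈ -1.6298e+5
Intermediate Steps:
l(u) = 1
((130846/(-80929) + l(279)/(-30900)) + 130655) - 293633 = ((130846/(-80929) + 1/(-30900)) + 130655) - 293633 = ((130846*(-1/80929) + 1*(-1/30900)) + 130655) - 293633 = ((-130846/80929 - 1/30900) + 130655) - 293633 = (-4043222329/2500706100 + 130655) - 293633 = 326725712273171/2500706100 - 293633 = -407564121988129/2500706100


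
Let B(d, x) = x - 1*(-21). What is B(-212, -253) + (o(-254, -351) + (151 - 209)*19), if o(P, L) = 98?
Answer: -1236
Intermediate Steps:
B(d, x) = 21 + x (B(d, x) = x + 21 = 21 + x)
B(-212, -253) + (o(-254, -351) + (151 - 209)*19) = (21 - 253) + (98 + (151 - 209)*19) = -232 + (98 - 58*19) = -232 + (98 - 1102) = -232 - 1004 = -1236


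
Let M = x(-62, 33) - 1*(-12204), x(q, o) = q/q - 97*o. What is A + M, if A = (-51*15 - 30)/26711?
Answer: 240505049/26711 ≈ 9004.0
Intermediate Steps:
x(q, o) = 1 - 97*o
M = 9004 (M = (1 - 97*33) - 1*(-12204) = (1 - 3201) + 12204 = -3200 + 12204 = 9004)
A = -795/26711 (A = (-765 - 30)*(1/26711) = -795*1/26711 = -795/26711 ≈ -0.029763)
A + M = -795/26711 + 9004 = 240505049/26711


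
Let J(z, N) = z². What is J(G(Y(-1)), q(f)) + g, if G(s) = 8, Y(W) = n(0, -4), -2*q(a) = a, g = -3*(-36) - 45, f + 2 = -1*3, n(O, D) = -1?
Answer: 127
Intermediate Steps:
f = -5 (f = -2 - 1*3 = -2 - 3 = -5)
g = 63 (g = 108 - 45 = 63)
q(a) = -a/2
Y(W) = -1
J(G(Y(-1)), q(f)) + g = 8² + 63 = 64 + 63 = 127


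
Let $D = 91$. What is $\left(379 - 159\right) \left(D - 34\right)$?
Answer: $12540$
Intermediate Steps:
$\left(379 - 159\right) \left(D - 34\right) = \left(379 - 159\right) \left(91 - 34\right) = 220 \cdot 57 = 12540$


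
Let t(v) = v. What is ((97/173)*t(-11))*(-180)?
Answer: 192060/173 ≈ 1110.2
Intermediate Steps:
((97/173)*t(-11))*(-180) = ((97/173)*(-11))*(-180) = -1067/173*(-180) = 192060/173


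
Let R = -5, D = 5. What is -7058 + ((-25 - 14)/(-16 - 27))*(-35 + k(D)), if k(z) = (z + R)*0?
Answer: -304859/43 ≈ -7089.7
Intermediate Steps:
k(z) = 0 (k(z) = (z - 5)*0 = (-5 + z)*0 = 0)
-7058 + ((-25 - 14)/(-16 - 27))*(-35 + k(D)) = -7058 + ((-25 - 14)/(-16 - 27))*(-35 + 0) = -7058 - 39/(-43)*(-35) = -7058 - 39*(-1/43)*(-35) = -7058 + (39/43)*(-35) = -7058 - 1365/43 = -304859/43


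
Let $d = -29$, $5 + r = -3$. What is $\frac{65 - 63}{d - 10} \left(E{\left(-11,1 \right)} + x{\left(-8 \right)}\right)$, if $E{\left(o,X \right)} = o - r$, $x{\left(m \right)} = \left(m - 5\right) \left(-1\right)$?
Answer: $- \frac{20}{39} \approx -0.51282$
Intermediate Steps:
$r = -8$ ($r = -5 - 3 = -8$)
$x{\left(m \right)} = 5 - m$ ($x{\left(m \right)} = \left(-5 + m\right) \left(-1\right) = 5 - m$)
$E{\left(o,X \right)} = 8 + o$ ($E{\left(o,X \right)} = o - -8 = o + 8 = 8 + o$)
$\frac{65 - 63}{d - 10} \left(E{\left(-11,1 \right)} + x{\left(-8 \right)}\right) = \frac{65 - 63}{-29 - 10} \left(\left(8 - 11\right) + \left(5 - -8\right)\right) = \frac{2}{-39} \left(-3 + \left(5 + 8\right)\right) = 2 \left(- \frac{1}{39}\right) \left(-3 + 13\right) = \left(- \frac{2}{39}\right) 10 = - \frac{20}{39}$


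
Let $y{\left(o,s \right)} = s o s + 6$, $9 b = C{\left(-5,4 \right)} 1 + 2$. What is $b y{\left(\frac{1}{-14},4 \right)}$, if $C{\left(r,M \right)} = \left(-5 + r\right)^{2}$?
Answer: $\frac{1156}{21} \approx 55.048$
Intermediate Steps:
$b = \frac{34}{3}$ ($b = \frac{\left(-5 - 5\right)^{2} \cdot 1 + 2}{9} = \frac{\left(-10\right)^{2} \cdot 1 + 2}{9} = \frac{100 \cdot 1 + 2}{9} = \frac{100 + 2}{9} = \frac{1}{9} \cdot 102 = \frac{34}{3} \approx 11.333$)
$y{\left(o,s \right)} = 6 + o s^{2}$ ($y{\left(o,s \right)} = o s s + 6 = o s^{2} + 6 = 6 + o s^{2}$)
$b y{\left(\frac{1}{-14},4 \right)} = \frac{34 \left(6 + \frac{4^{2}}{-14}\right)}{3} = \frac{34 \left(6 - \frac{8}{7}\right)}{3} = \frac{34}{3} \cdot \frac{34}{7} = \frac{1156}{21}$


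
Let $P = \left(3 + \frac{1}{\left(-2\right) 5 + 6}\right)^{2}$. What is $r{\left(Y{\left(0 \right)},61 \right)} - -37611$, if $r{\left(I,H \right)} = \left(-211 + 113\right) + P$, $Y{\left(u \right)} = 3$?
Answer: $\frac{600329}{16} \approx 37521.0$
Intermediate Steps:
$P = \frac{121}{16}$ ($P = \left(3 + \frac{1}{-10 + 6}\right)^{2} = \left(3 + \frac{1}{-4}\right)^{2} = \left(3 - \frac{1}{4}\right)^{2} = \left(\frac{11}{4}\right)^{2} = \frac{121}{16} \approx 7.5625$)
$r{\left(I,H \right)} = - \frac{1447}{16}$ ($r{\left(I,H \right)} = \left(-211 + 113\right) + \frac{121}{16} = -98 + \frac{121}{16} = - \frac{1447}{16}$)
$r{\left(Y{\left(0 \right)},61 \right)} - -37611 = - \frac{1447}{16} - -37611 = - \frac{1447}{16} + 37611 = \frac{600329}{16}$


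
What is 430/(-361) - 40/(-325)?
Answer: -25062/23465 ≈ -1.0681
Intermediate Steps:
430/(-361) - 40/(-325) = 430*(-1/361) - 40*(-1/325) = -430/361 + 8/65 = -25062/23465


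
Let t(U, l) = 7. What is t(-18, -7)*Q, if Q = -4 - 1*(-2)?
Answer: -14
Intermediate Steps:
Q = -2 (Q = -4 + 2 = -2)
t(-18, -7)*Q = 7*(-2) = -14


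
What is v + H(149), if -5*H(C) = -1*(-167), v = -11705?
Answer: -58692/5 ≈ -11738.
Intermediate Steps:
H(C) = -167/5 (H(C) = -(-1)*(-167)/5 = -⅕*167 = -167/5)
v + H(149) = -11705 - 167/5 = -58692/5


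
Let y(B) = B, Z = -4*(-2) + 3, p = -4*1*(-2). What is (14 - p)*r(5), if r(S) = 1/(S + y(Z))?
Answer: 3/8 ≈ 0.37500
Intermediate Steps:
p = 8 (p = -4*(-2) = 8)
Z = 11 (Z = 8 + 3 = 11)
r(S) = 1/(11 + S) (r(S) = 1/(S + 11) = 1/(11 + S))
(14 - p)*r(5) = (14 - 1*8)/(11 + 5) = (14 - 8)/16 = 6*(1/16) = 3/8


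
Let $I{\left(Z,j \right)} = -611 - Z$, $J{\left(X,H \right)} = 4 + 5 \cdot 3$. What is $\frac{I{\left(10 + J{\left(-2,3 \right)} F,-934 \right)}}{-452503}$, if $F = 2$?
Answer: $\frac{659}{452503} \approx 0.0014563$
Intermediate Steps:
$J{\left(X,H \right)} = 19$ ($J{\left(X,H \right)} = 4 + 15 = 19$)
$\frac{I{\left(10 + J{\left(-2,3 \right)} F,-934 \right)}}{-452503} = \frac{-611 - \left(10 + 19 \cdot 2\right)}{-452503} = \left(-611 - \left(10 + 38\right)\right) \left(- \frac{1}{452503}\right) = \left(-611 - 48\right) \left(- \frac{1}{452503}\right) = \left(-659\right) \left(- \frac{1}{452503}\right) = \frac{659}{452503}$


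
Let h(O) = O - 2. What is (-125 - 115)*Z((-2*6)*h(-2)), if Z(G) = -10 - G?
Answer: 13920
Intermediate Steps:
h(O) = -2 + O
(-125 - 115)*Z((-2*6)*h(-2)) = (-125 - 115)*(-10 - (-2*6)*(-2 - 2)) = -240*(-10 - (-12)*(-4)) = -240*(-10 - 1*48) = -240*(-10 - 48) = -240*(-58) = 13920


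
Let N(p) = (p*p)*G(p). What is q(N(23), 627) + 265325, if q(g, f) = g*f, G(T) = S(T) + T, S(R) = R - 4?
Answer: 14196011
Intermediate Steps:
S(R) = -4 + R
G(T) = -4 + 2*T (G(T) = (-4 + T) + T = -4 + 2*T)
N(p) = p**2*(-4 + 2*p) (N(p) = (p*p)*(-4 + 2*p) = p**2*(-4 + 2*p))
q(g, f) = f*g
q(N(23), 627) + 265325 = 627*(2*23**2*(-2 + 23)) + 265325 = 627*(2*529*21) + 265325 = 627*22218 + 265325 = 13930686 + 265325 = 14196011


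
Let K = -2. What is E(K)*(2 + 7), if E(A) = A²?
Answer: 36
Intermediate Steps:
E(K)*(2 + 7) = (-2)²*(2 + 7) = 4*9 = 36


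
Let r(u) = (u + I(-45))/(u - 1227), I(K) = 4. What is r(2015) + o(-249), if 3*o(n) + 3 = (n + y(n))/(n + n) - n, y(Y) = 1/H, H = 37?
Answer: 1845354293/21779532 ≈ 84.729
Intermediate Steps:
r(u) = (4 + u)/(-1227 + u) (r(u) = (u + 4)/(u - 1227) = (4 + u)/(-1227 + u))
y(Y) = 1/37
o(n) = -1 - n/3 + (1/37 + n)/(6*n) (o(n) = -1 + ((n + 1/37)/(n + n) - n)/3 = -1 + ((1/37 + n)/((2*n)) - n)/3 = -1 + ((1/37 + n)*(1/(2*n)) - n)/3 = -1 + ((1/37 + n)/(2*n) - n)/3 = -1 + (-n + (1/37 + n)/(2*n))/3 = -1 + (-n/3 + (1/37 + n)/(6*n)) = -1 - n/3 + (1/37 + n)/(6*n))
r(2015) + o(-249) = (4 + 2015)/(-1227 + 2015) + (-5/6 - 1/3*(-249) + (1/222)/(-249)) = 2019/788 + (-5/6 + 83 + (1/222)*(-1/249)) = (1/788)*2019 + (-5/6 + 83 - 1/55278) = 2019/788 + 2271004/27639 = 1845354293/21779532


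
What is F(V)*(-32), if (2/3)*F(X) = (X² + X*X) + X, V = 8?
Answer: -6528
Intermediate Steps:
F(X) = 3*X² + 3*X/2 (F(X) = 3*((X² + X*X) + X)/2 = 3*((X² + X²) + X)/2 = 3*(2*X² + X)/2 = 3*(X + 2*X²)/2 = 3*X² + 3*X/2)
F(V)*(-32) = ((3/2)*8*(1 + 2*8))*(-32) = ((3/2)*8*(1 + 16))*(-32) = ((3/2)*8*17)*(-32) = 204*(-32) = -6528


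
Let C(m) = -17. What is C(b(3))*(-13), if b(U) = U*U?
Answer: 221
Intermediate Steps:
b(U) = U²
C(b(3))*(-13) = -17*(-13) = 221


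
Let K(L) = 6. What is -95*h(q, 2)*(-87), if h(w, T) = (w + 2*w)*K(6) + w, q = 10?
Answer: 1570350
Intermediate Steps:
h(w, T) = 19*w (h(w, T) = (w + 2*w)*6 + w = (3*w)*6 + w = 18*w + w = 19*w)
-95*h(q, 2)*(-87) = -1805*10*(-87) = -95*190*(-87) = -18050*(-87) = 1570350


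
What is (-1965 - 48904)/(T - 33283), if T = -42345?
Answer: 7267/10804 ≈ 0.67262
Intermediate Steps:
(-1965 - 48904)/(T - 33283) = (-1965 - 48904)/(-42345 - 33283) = -50869/(-75628) = -50869*(-1/75628) = 7267/10804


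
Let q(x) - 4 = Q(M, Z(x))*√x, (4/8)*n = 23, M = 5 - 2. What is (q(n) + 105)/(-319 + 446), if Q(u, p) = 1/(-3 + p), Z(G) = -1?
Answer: 109/127 - √46/508 ≈ 0.84492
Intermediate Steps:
M = 3
n = 46 (n = 2*23 = 46)
q(x) = 4 - √x/4 (q(x) = 4 + √x/(-3 - 1) = 4 + √x/(-4) = 4 - √x/4)
(q(n) + 105)/(-319 + 446) = ((4 - √46/4) + 105)/(-319 + 446) = (109 - √46/4)/127 = (109 - √46/4)*(1/127) = 109/127 - √46/508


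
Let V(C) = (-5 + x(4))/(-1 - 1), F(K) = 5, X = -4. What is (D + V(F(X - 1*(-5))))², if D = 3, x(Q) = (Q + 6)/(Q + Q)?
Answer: 1521/64 ≈ 23.766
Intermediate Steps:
x(Q) = (6 + Q)/(2*Q) (x(Q) = (6 + Q)/((2*Q)) = (6 + Q)*(1/(2*Q)) = (6 + Q)/(2*Q))
V(C) = 15/8 (V(C) = (-5 + (½)*(6 + 4)/4)/(-1 - 1) = (-5 + (½)*(¼)*10)/(-2) = (-5 + 5/4)*(-½) = -15/4*(-½) = 15/8)
(D + V(F(X - 1*(-5))))² = (3 + 15/8)² = (39/8)² = 1521/64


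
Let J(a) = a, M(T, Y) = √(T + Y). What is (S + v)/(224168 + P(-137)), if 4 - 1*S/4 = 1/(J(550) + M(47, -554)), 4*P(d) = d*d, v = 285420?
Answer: 115318805136/92461677029 + 208*I*√3/277385031087 ≈ 1.2472 + 1.2988e-9*I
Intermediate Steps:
P(d) = d²/4 (P(d) = (d*d)/4 = d²/4)
S = 16 - 4/(550 + 13*I*√3) (S = 16 - 4/(550 + √(47 - 554)) = 16 - 4/(550 + √(-507)) = 16 - 4/(550 + 13*I*√3) ≈ 15.993 + 0.00029724*I)
(S + v)/(224168 + P(-137)) = ((4845912/303007 + 52*I*√3/303007) + 285420)/(224168 + (¼)*(-137)²) = (86489103852/303007 + 52*I*√3/303007)/(224168 + (¼)*18769) = (86489103852/303007 + 52*I*√3/303007)/(224168 + 18769/4) = (86489103852/303007 + 52*I*√3/303007)/(915441/4) = (86489103852/303007 + 52*I*√3/303007)*(4/915441) = 115318805136/92461677029 + 208*I*√3/277385031087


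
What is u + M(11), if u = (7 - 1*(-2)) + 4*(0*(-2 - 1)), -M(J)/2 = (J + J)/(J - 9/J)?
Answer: 131/28 ≈ 4.6786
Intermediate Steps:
M(J) = -4*J/(J - 9/J) (M(J) = -2*(J + J)/(J - 9/J) = -2*2*J/(J - 9/J) = -4*J/(J - 9/J))
u = 9 (u = (7 + 2) + 4*(0*(-3)) = 9 + 4*0 = 9 + 0 = 9)
u + M(11) = 9 - 4*11**2/(-9 + 11**2) = 9 - 4*121/(-9 + 121) = 9 - 4*121/112 = 9 - 4*121*1/112 = 9 - 121/28 = 131/28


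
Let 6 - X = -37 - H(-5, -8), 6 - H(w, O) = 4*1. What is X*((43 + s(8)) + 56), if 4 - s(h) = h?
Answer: 4275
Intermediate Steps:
s(h) = 4 - h
H(w, O) = 2 (H(w, O) = 6 - 4 = 2)
X = 45 (X = 6 - (-37 - 1*2) = 6 - (-37 - 2) = 6 - 1*(-39) = 6 + 39 = 45)
X*((43 + s(8)) + 56) = 45*((43 + (4 - 1*8)) + 56) = 45*((43 + (4 - 8)) + 56) = 45*((43 - 4) + 56) = 45*(39 + 56) = 45*95 = 4275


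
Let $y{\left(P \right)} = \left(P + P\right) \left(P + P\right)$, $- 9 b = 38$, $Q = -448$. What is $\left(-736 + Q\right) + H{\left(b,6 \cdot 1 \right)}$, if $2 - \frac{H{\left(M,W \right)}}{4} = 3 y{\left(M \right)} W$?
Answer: $- \frac{56792}{9} \approx -6310.2$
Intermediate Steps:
$b = - \frac{38}{9}$ ($b = \left(- \frac{1}{9}\right) 38 = - \frac{38}{9} \approx -4.2222$)
$y{\left(P \right)} = 4 P^{2}$ ($y{\left(P \right)} = 2 P 2 P = 4 P^{2}$)
$H{\left(M,W \right)} = 8 - 48 W M^{2}$ ($H{\left(M,W \right)} = 8 - 4 \cdot 3 \cdot 4 M^{2} W = 8 - 4 \cdot 12 M^{2} W = 8 - 4 \cdot 12 W M^{2} = 8 - 48 W M^{2}$)
$\left(-736 + Q\right) + H{\left(b,6 \cdot 1 \right)} = \left(-736 - 448\right) + \left(8 - 48 \cdot 6 \cdot 1 \left(- \frac{38}{9}\right)^{2}\right) = -1184 + \left(8 - 288 \cdot \frac{1444}{81}\right) = -1184 + \left(8 - \frac{46208}{9}\right) = -1184 - \frac{46136}{9} = - \frac{56792}{9}$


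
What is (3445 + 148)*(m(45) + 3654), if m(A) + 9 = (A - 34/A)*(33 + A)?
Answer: 382442513/15 ≈ 2.5496e+7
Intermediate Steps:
m(A) = -9 + (33 + A)*(A - 34/A) (m(A) = -9 + (A - 34/A)*(33 + A) = -9 + (33 + A)*(A - 34/A))
(3445 + 148)*(m(45) + 3654) = (3445 + 148)*((-43 + 45² - 1122/45 + 33*45) + 3654) = 3593*((-43 + 2025 - 1122*1/45 + 1485) + 3654) = 3593*((-43 + 2025 - 374/15 + 1485) + 3654) = 3593*(51631/15 + 3654) = 3593*(106441/15) = 382442513/15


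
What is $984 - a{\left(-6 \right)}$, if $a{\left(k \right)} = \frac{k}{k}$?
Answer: $983$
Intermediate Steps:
$a{\left(k \right)} = 1$
$984 - a{\left(-6 \right)} = 984 - 1 = 983$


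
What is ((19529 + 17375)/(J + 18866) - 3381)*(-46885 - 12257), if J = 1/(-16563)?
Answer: 8920940240070090/44639651 ≈ 1.9984e+8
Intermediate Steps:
J = -1/16563 ≈ -6.0376e-5
((19529 + 17375)/(J + 18866) - 3381)*(-46885 - 12257) = ((19529 + 17375)/(-1/16563 + 18866) - 3381)*(-46885 - 12257) = (36904/(312477557/16563) - 3381)*(-59142) = (36904*(16563/312477557) - 3381)*(-59142) = (87320136/44639651 - 3381)*(-59142) = -150839339895/44639651*(-59142) = 8920940240070090/44639651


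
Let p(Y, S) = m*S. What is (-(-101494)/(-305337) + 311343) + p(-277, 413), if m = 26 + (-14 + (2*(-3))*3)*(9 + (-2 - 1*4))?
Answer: 86237143427/305337 ≈ 2.8243e+5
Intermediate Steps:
m = -70 (m = 26 + (-14 - 6*3)*(9 + (-2 - 4)) = 26 + (-14 - 18)*(9 - 6) = 26 - 32*3 = 26 - 96 = -70)
p(Y, S) = -70*S
(-(-101494)/(-305337) + 311343) + p(-277, 413) = (-(-101494)/(-305337) + 311343) - 70*413 = (-(-101494)*(-1)/305337 + 311343) - 28910 = (-1*101494/305337 + 311343) - 28910 = (-101494/305337 + 311343) - 28910 = 95064436097/305337 - 28910 = 86237143427/305337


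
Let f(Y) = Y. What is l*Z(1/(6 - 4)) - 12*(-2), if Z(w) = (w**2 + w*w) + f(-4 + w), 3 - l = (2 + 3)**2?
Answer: 90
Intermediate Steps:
l = -22 (l = 3 - (2 + 3)**2 = 3 - 1*5**2 = 3 - 1*25 = 3 - 25 = -22)
Z(w) = -4 + w + 2*w**2 (Z(w) = (w**2 + w*w) + (-4 + w) = (w**2 + w**2) + (-4 + w) = 2*w**2 + (-4 + w) = -4 + w + 2*w**2)
l*Z(1/(6 - 4)) - 12*(-2) = -22*(-4 + 1/(6 - 4) + 2*(1/(6 - 4))**2) - 12*(-2) = -22*(-4 + 1/2 + 2*(1/2)**2) + 24 = -22*(-4 + 1/2 + 2*(1/4)) + 24 = -22*(-4 + 1/2 + 1/2) + 24 = -22*(-3) + 24 = 66 + 24 = 90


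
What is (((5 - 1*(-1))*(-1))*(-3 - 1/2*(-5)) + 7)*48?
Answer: 480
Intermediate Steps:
(((5 - 1*(-1))*(-1))*(-3 - 1/2*(-5)) + 7)*48 = (((5 + 1)*(-1))*(-3 - 1*½*(-5)) + 7)*48 = ((6*(-1))*(-3 - ½*(-5)) + 7)*48 = (-6*(-3 + 5/2) + 7)*48 = (-6*(-½) + 7)*48 = (3 + 7)*48 = 10*48 = 480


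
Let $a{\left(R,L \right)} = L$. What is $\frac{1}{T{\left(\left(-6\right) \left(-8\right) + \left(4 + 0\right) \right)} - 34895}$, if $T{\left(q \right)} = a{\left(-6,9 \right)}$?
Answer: $- \frac{1}{34886} \approx -2.8665 \cdot 10^{-5}$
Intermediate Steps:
$T{\left(q \right)} = 9$
$\frac{1}{T{\left(\left(-6\right) \left(-8\right) + \left(4 + 0\right) \right)} - 34895} = \frac{1}{9 - 34895} = \frac{1}{-34886} = - \frac{1}{34886}$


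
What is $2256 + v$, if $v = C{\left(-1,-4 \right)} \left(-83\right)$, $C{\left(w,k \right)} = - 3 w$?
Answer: $2007$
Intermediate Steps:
$v = -249$ ($v = \left(-3\right) \left(-1\right) \left(-83\right) = 3 \left(-83\right) = -249$)
$2256 + v = 2256 - 249 = 2007$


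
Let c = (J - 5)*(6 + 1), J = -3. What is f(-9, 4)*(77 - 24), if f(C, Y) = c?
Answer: -2968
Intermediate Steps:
c = -56 (c = (-3 - 5)*(6 + 1) = -8*7 = -56)
f(C, Y) = -56
f(-9, 4)*(77 - 24) = -56*(77 - 24) = -56*53 = -2968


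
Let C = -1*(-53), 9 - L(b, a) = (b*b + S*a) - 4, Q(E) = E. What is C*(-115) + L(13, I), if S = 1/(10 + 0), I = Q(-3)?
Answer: -62507/10 ≈ -6250.7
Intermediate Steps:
I = -3
S = ⅒ (S = 1/10 = ⅒ ≈ 0.10000)
L(b, a) = 13 - b² - a/10 (L(b, a) = 9 - ((b*b + a/10) - 4) = 9 - ((b² + a/10) - 4) = 9 - (-4 + b² + a/10) = 9 + (4 - b² - a/10) = 13 - b² - a/10)
C = 53
C*(-115) + L(13, I) = 53*(-115) + (13 - 1*13² - ⅒*(-3)) = -6095 + (13 - 1*169 + 3/10) = -6095 + (13 - 169 + 3/10) = -6095 - 1557/10 = -62507/10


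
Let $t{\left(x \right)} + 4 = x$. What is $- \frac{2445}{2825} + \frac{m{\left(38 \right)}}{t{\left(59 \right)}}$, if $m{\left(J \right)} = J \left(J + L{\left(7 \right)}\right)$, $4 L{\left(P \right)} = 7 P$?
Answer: $\frac{420789}{12430} \approx 33.853$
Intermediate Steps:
$L{\left(P \right)} = \frac{7 P}{4}$
$t{\left(x \right)} = -4 + x$
$m{\left(J \right)} = J \left(\frac{49}{4} + J\right)$ ($m{\left(J \right)} = J \left(J + \frac{7}{4} \cdot 7\right) = J \left(J + \frac{49}{4}\right) = J \left(\frac{49}{4} + J\right)$)
$- \frac{2445}{2825} + \frac{m{\left(38 \right)}}{t{\left(59 \right)}} = - \frac{2445}{2825} + \frac{\frac{1}{4} \cdot 38 \left(49 + 4 \cdot 38\right)}{-4 + 59} = \left(-2445\right) \frac{1}{2825} + \frac{\frac{1}{4} \cdot 38 \left(49 + 152\right)}{55} = - \frac{489}{565} + \frac{1}{4} \cdot 38 \cdot 201 \cdot \frac{1}{55} = - \frac{489}{565} + \frac{3819}{2} \cdot \frac{1}{55} = - \frac{489}{565} + \frac{3819}{110} = \frac{420789}{12430}$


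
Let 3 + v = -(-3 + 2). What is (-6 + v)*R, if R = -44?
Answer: 352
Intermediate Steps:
v = -2 (v = -3 - (-3 + 2) = -3 - 1*(-1) = -3 + 1 = -2)
(-6 + v)*R = (-6 - 2)*(-44) = -8*(-44) = 352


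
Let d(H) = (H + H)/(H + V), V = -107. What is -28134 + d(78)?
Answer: -816042/29 ≈ -28139.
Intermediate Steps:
d(H) = 2*H/(-107 + H) (d(H) = (H + H)/(H - 107) = (2*H)/(-107 + H) = 2*H/(-107 + H))
-28134 + d(78) = -28134 + 2*78/(-107 + 78) = -28134 + 2*78/(-29) = -28134 + 2*78*(-1/29) = -28134 - 156/29 = -816042/29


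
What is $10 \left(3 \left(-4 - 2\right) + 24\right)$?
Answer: $60$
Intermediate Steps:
$10 \left(3 \left(-4 - 2\right) + 24\right) = 10 \left(3 \left(-6\right) + 24\right) = 10 \left(-18 + 24\right) = 10 \cdot 6 = 60$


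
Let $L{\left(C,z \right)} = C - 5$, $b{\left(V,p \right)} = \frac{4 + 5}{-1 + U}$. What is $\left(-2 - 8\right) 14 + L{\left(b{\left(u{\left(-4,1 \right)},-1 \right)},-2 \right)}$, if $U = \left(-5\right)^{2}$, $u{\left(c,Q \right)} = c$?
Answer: $- \frac{1157}{8} \approx -144.63$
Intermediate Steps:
$U = 25$
$b{\left(V,p \right)} = \frac{3}{8}$ ($b{\left(V,p \right)} = \frac{4 + 5}{-1 + 25} = \frac{9}{24} = 9 \cdot \frac{1}{24} = \frac{3}{8}$)
$L{\left(C,z \right)} = -5 + C$ ($L{\left(C,z \right)} = C - 5 = -5 + C$)
$\left(-2 - 8\right) 14 + L{\left(b{\left(u{\left(-4,1 \right)},-1 \right)},-2 \right)} = \left(-2 - 8\right) 14 + \left(-5 + \frac{3}{8}\right) = \left(-2 - 8\right) 14 - \frac{37}{8} = \left(-10\right) 14 - \frac{37}{8} = -140 - \frac{37}{8} = - \frac{1157}{8}$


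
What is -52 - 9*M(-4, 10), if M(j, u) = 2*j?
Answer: 20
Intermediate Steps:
-52 - 9*M(-4, 10) = -52 - 18*(-4) = -52 - 9*(-8) = -52 + 72 = 20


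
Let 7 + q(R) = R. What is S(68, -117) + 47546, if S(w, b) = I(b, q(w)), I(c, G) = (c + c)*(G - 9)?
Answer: 35378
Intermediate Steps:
q(R) = -7 + R
I(c, G) = 2*c*(-9 + G) (I(c, G) = (2*c)*(-9 + G) = 2*c*(-9 + G))
S(w, b) = 2*b*(-16 + w) (S(w, b) = 2*b*(-9 + (-7 + w)) = 2*b*(-16 + w))
S(68, -117) + 47546 = 2*(-117)*(-16 + 68) + 47546 = 2*(-117)*52 + 47546 = -12168 + 47546 = 35378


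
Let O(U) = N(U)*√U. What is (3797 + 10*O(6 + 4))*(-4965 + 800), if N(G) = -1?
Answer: -15814505 + 41650*√10 ≈ -1.5683e+7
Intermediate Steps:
O(U) = -√U
(3797 + 10*O(6 + 4))*(-4965 + 800) = (3797 + 10*(-√(6 + 4)))*(-4965 + 800) = (3797 + 10*(-√10))*(-4165) = (3797 - 10*√10)*(-4165) = -15814505 + 41650*√10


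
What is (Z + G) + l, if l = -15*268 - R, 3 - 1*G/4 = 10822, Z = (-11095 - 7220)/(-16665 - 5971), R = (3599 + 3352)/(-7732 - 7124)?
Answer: -1325357427055/28023368 ≈ -47295.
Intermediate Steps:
R = -2317/4952 (R = 6951/(-14856) = 6951*(-1/14856) = -2317/4952 ≈ -0.46789)
Z = 18315/22636 (Z = -18315/(-22636) = -18315*(-1/22636) = 18315/22636 ≈ 0.80911)
G = -43276 (G = 12 - 4*10822 = 12 - 43288 = -43276)
l = -19904723/4952 (l = -15*268 - 1*(-2317/4952) = -4020 + 2317/4952 = -19904723/4952 ≈ -4019.5)
(Z + G) + l = (18315/22636 - 43276) - 19904723/4952 = -979577221/22636 - 19904723/4952 = -1325357427055/28023368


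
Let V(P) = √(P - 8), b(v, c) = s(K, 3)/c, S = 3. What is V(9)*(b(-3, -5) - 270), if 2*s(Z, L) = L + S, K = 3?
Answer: -1353/5 ≈ -270.60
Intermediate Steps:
s(Z, L) = 3/2 + L/2 (s(Z, L) = (L + 3)/2 = (3 + L)/2 = 3/2 + L/2)
b(v, c) = 3/c (b(v, c) = (3/2 + (½)*3)/c = (3/2 + 3/2)/c = 3/c)
V(P) = √(-8 + P)
V(9)*(b(-3, -5) - 270) = √(-8 + 9)*(3/(-5) - 270) = √1*(3*(-⅕) - 270) = 1*(-⅗ - 270) = 1*(-1353/5) = -1353/5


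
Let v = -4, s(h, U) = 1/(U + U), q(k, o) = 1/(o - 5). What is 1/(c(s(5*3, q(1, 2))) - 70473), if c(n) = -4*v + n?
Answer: -2/140917 ≈ -1.4193e-5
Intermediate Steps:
q(k, o) = 1/(-5 + o)
s(h, U) = 1/(2*U)
c(n) = 16 + n (c(n) = -4*(-4) + n = 16 + n)
1/(c(s(5*3, q(1, 2))) - 70473) = 1/((16 + 1/(2*(1/(-5 + 2)))) - 70473) = 1/((16 + 1/(2*(1/(-3)))) - 70473) = 1/((16 + 1/(2*(-⅓))) - 70473) = 1/((16 + (½)*(-3)) - 70473) = 1/((16 - 3/2) - 70473) = 1/(29/2 - 70473) = 1/(-140917/2) = -2/140917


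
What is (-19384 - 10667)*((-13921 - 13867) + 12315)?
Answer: 464979123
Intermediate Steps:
(-19384 - 10667)*((-13921 - 13867) + 12315) = -30051*(-27788 + 12315) = -30051*(-15473) = 464979123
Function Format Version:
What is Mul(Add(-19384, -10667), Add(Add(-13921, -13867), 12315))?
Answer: 464979123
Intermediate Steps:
Mul(Add(-19384, -10667), Add(Add(-13921, -13867), 12315)) = Mul(-30051, Add(-27788, 12315)) = Mul(-30051, -15473) = 464979123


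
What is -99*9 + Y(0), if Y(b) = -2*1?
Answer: -893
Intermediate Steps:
Y(b) = -2
-99*9 + Y(0) = -99*9 - 2 = -891 - 2 = -893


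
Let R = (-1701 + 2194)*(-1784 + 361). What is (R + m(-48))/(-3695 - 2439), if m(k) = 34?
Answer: 701505/6134 ≈ 114.36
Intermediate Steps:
R = -701539 (R = 493*(-1423) = -701539)
(R + m(-48))/(-3695 - 2439) = (-701539 + 34)/(-3695 - 2439) = -701505/(-6134) = -701505*(-1/6134) = 701505/6134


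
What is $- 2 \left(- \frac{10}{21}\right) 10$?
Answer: $\frac{200}{21} \approx 9.5238$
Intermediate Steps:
$- 2 \left(- \frac{10}{21}\right) 10 = - 2 \left(\left(-10\right) \frac{1}{21}\right) 10 = \left(-2\right) \left(- \frac{10}{21}\right) 10 = \frac{20}{21} \cdot 10 = \frac{200}{21}$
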